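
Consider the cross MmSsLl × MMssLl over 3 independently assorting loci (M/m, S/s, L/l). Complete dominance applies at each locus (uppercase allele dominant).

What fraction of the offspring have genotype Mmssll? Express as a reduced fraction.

P(Mmssll) = 1/16

MmSsLl gametes: MSL×1, MSl×1, MsL×1, Msl×1, mSL×1, mSl×1, msL×1, msl×1
MMssLl gametes: MsL×4, Msl×4
MmSsLl×MMssLl grid (8·8=64): MMSsLL=4 MMSsLl=8 MMSsll=4 MMssLL=4 MMssLl=8 MMssll=4 MmSsLL=4 MmSsLl=8 MmSsll=4 MmssLL=4 MmssLl=8 Mmssll=4
Mmssll hits 4/64; gcd=4; 4÷4/64÷4 = 1/16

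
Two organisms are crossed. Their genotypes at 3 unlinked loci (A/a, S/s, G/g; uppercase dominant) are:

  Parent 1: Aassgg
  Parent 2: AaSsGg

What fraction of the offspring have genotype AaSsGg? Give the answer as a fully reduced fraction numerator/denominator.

P(AaSsGg) = 1/8

Aassgg gametes: Asg×4, asg×4
AaSsGg gametes: ASG×1, ASg×1, AsG×1, Asg×1, aSG×1, aSg×1, asG×1, asg×1
Aassgg×AaSsGg grid (8·8=64): AASsGg=4 AASsgg=4 AAssGg=4 AAssgg=4 AaSsGg=8 AaSsgg=8 AassGg=8 Aassgg=8 aaSsGg=4 aaSsgg=4 aassGg=4 aassgg=4
AaSsGg hits 8/64; gcd=8; 8÷8/64÷8 = 1/8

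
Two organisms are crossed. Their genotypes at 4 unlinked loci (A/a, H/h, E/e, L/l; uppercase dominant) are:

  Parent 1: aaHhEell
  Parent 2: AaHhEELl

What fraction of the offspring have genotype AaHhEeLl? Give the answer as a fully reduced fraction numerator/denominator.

P(AaHhEeLl) = 1/16

aaHhEell gametes: aHEl×4, aHel×4, ahEl×4, ahel×4
AaHhEELl gametes: AHEL×2, AHEl×2, AhEL×2, AhEl×2, aHEL×2, aHEl×2, ahEL×2, ahEl×2
aaHhEell×AaHhEELl grid (16·16=256): AaHHEELl=8 AaHHEEll=8 AaHHEeLl=8 AaHHEell=8 AaHhEELl=16 AaHhEEll=16 AaHhEeLl=16 AaHhEell=16 AahhEELl=8 AahhEEll=8 AahhEeLl=8 AahhEell=8 aaHHEELl=8 aaHHEEll=8 aaHHEeLl=8 aaHHEell=8 aaHhEELl=16 aaHhEEll=16 aaHhEeLl=16 aaHhEell=16 aahhEELl=8 aahhEEll=8 aahhEeLl=8 aahhEell=8
AaHhEeLl hits 16/256; gcd=16; 16÷16/256÷16 = 1/16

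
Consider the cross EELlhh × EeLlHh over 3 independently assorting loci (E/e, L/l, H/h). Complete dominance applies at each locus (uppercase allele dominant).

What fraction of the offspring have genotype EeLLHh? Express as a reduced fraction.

EELlhh gametes: ELh×4, Elh×4
EeLlHh gametes: ELH×1, ELh×1, ElH×1, Elh×1, eLH×1, eLh×1, elH×1, elh×1
EELlhh×EeLlHh grid (8·8=64): EELLHh=4 EELLhh=4 EELlHh=8 EELlhh=8 EEllHh=4 EEllhh=4 EeLLHh=4 EeLLhh=4 EeLlHh=8 EeLlhh=8 EellHh=4 Eellhh=4
EeLLHh hits 4/64; gcd=4; 4÷4/64÷4 = 1/16

P(EeLLHh) = 1/16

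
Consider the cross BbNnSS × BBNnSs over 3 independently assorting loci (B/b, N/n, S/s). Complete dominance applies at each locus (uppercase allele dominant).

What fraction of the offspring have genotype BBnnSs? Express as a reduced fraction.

BbNnSS gametes: BNS×2, BnS×2, bNS×2, bnS×2
BBNnSs gametes: BNS×2, BNs×2, BnS×2, Bns×2
BbNnSS×BBNnSs grid (8·8=64): BBNNSS=4 BBNNSs=4 BBNnSS=8 BBNnSs=8 BBnnSS=4 BBnnSs=4 BbNNSS=4 BbNNSs=4 BbNnSS=8 BbNnSs=8 BbnnSS=4 BbnnSs=4
BBnnSs hits 4/64; gcd=4; 4÷4/64÷4 = 1/16

P(BBnnSs) = 1/16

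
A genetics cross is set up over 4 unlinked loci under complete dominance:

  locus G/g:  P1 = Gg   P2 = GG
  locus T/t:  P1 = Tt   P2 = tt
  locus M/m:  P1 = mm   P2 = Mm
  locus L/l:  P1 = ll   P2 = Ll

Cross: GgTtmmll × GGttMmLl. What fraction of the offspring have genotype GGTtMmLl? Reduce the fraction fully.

P(GGTtMmLl) = 1/16

GgTtmmll gametes: GTml×4, Gtml×4, gTml×4, gtml×4
GGttMmLl gametes: GtML×4, GtMl×4, GtmL×4, Gtml×4
GgTtmmll×GGttMmLl grid (16·16=256): GGTtMmLl=16 GGTtMmll=16 GGTtmmLl=16 GGTtmmll=16 GGttMmLl=16 GGttMmll=16 GGttmmLl=16 GGttmmll=16 GgTtMmLl=16 GgTtMmll=16 GgTtmmLl=16 GgTtmmll=16 GgttMmLl=16 GgttMmll=16 GgttmmLl=16 Ggttmmll=16
GGTtMmLl hits 16/256; gcd=16; 16÷16/256÷16 = 1/16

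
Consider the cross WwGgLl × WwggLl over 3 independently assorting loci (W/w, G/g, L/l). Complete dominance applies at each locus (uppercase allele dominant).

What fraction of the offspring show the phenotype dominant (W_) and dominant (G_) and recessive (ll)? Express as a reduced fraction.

P(W_ G_ ll) = 3/32

WwGgLl gametes: WGL×1, WGl×1, WgL×1, Wgl×1, wGL×1, wGl×1, wgL×1, wgl×1
WwggLl gametes: WgL×2, Wgl×2, wgL×2, wgl×2
WwGgLl×WwggLl grid (8·8=64): WWGgLL=2 WWGgLl=4 WWGgll=2 WWggLL=2 WWggLl=4 WWggll=2 WwGgLL=4 WwGgLl=8 WwGgll=4 WwggLL=4 WwggLl=8 Wwggll=4 wwGgLL=2 wwGgLl=4 wwGgll=2 wwggLL=2 wwggLl=4 wwggll=2
W_ G_ ll hits 6/64; gcd=2; 6÷2/64÷2 = 3/32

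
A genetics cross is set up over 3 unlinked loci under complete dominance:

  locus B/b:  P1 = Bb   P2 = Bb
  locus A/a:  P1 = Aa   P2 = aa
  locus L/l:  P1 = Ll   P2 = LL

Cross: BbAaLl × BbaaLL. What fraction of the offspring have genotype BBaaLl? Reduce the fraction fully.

BbAaLl gametes: BAL×1, BAl×1, BaL×1, Bal×1, bAL×1, bAl×1, baL×1, bal×1
BbaaLL gametes: BaL×4, baL×4
BbAaLl×BbaaLL grid (8·8=64): BBAaLL=4 BBAaLl=4 BBaaLL=4 BBaaLl=4 BbAaLL=8 BbAaLl=8 BbaaLL=8 BbaaLl=8 bbAaLL=4 bbAaLl=4 bbaaLL=4 bbaaLl=4
BBaaLl hits 4/64; gcd=4; 4÷4/64÷4 = 1/16

P(BBaaLl) = 1/16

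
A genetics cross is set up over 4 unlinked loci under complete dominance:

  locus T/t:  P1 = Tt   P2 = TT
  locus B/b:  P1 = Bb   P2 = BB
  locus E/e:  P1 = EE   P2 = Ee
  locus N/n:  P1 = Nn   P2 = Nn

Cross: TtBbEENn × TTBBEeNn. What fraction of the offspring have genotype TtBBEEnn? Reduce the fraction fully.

TtBbEENn gametes: TBEN×2, TBEn×2, TbEN×2, TbEn×2, tBEN×2, tBEn×2, tbEN×2, tbEn×2
TTBBEeNn gametes: TBEN×4, TBEn×4, TBeN×4, TBen×4
TtBbEENn×TTBBEeNn grid (16·16=256): TTBBEENN=8 TTBBEENn=16 TTBBEEnn=8 TTBBEeNN=8 TTBBEeNn=16 TTBBEenn=8 TTBbEENN=8 TTBbEENn=16 TTBbEEnn=8 TTBbEeNN=8 TTBbEeNn=16 TTBbEenn=8 TtBBEENN=8 TtBBEENn=16 TtBBEEnn=8 TtBBEeNN=8 TtBBEeNn=16 TtBBEenn=8 TtBbEENN=8 TtBbEENn=16 TtBbEEnn=8 TtBbEeNN=8 TtBbEeNn=16 TtBbEenn=8
TtBBEEnn hits 8/256; gcd=8; 8÷8/256÷8 = 1/32

P(TtBBEEnn) = 1/32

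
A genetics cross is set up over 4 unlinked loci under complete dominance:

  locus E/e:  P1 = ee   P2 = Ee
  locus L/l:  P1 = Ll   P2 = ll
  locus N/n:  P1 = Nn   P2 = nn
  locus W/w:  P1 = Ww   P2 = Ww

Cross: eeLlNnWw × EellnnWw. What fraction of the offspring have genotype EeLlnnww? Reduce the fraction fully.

eeLlNnWw gametes: eLNW×2, eLNw×2, eLnW×2, eLnw×2, elNW×2, elNw×2, elnW×2, elnw×2
EellnnWw gametes: ElnW×4, Elnw×4, elnW×4, elnw×4
eeLlNnWw×EellnnWw grid (16·16=256): EeLlNnWW=8 EeLlNnWw=16 EeLlNnww=8 EeLlnnWW=8 EeLlnnWw=16 EeLlnnww=8 EellNnWW=8 EellNnWw=16 EellNnww=8 EellnnWW=8 EellnnWw=16 Eellnnww=8 eeLlNnWW=8 eeLlNnWw=16 eeLlNnww=8 eeLlnnWW=8 eeLlnnWw=16 eeLlnnww=8 eellNnWW=8 eellNnWw=16 eellNnww=8 eellnnWW=8 eellnnWw=16 eellnnww=8
EeLlnnww hits 8/256; gcd=8; 8÷8/256÷8 = 1/32

P(EeLlnnww) = 1/32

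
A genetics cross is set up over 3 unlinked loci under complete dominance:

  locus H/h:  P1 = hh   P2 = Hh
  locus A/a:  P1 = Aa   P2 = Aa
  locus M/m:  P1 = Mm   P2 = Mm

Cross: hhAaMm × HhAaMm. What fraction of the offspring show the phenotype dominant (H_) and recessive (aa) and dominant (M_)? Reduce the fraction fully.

hhAaMm gametes: hAM×2, hAm×2, haM×2, ham×2
HhAaMm gametes: HAM×1, HAm×1, HaM×1, Ham×1, hAM×1, hAm×1, haM×1, ham×1
hhAaMm×HhAaMm grid (8·8=64): HhAAMM=2 HhAAMm=4 HhAAmm=2 HhAaMM=4 HhAaMm=8 HhAamm=4 HhaaMM=2 HhaaMm=4 Hhaamm=2 hhAAMM=2 hhAAMm=4 hhAAmm=2 hhAaMM=4 hhAaMm=8 hhAamm=4 hhaaMM=2 hhaaMm=4 hhaamm=2
H_ aa M_ hits 6/64; gcd=2; 6÷2/64÷2 = 3/32

P(H_ aa M_) = 3/32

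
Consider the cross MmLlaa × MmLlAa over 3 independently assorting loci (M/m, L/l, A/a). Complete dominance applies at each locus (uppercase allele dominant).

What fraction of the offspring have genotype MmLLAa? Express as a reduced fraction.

P(MmLLAa) = 1/16

MmLlaa gametes: MLa×2, Mla×2, mLa×2, mla×2
MmLlAa gametes: MLA×1, MLa×1, MlA×1, Mla×1, mLA×1, mLa×1, mlA×1, mla×1
MmLlaa×MmLlAa grid (8·8=64): MMLLAa=2 MMLLaa=2 MMLlAa=4 MMLlaa=4 MMllAa=2 MMllaa=2 MmLLAa=4 MmLLaa=4 MmLlAa=8 MmLlaa=8 MmllAa=4 Mmllaa=4 mmLLAa=2 mmLLaa=2 mmLlAa=4 mmLlaa=4 mmllAa=2 mmllaa=2
MmLLAa hits 4/64; gcd=4; 4÷4/64÷4 = 1/16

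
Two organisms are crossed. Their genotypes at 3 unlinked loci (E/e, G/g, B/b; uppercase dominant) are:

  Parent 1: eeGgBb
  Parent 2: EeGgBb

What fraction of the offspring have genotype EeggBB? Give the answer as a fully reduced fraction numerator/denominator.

eeGgBb gametes: eGB×2, eGb×2, egB×2, egb×2
EeGgBb gametes: EGB×1, EGb×1, EgB×1, Egb×1, eGB×1, eGb×1, egB×1, egb×1
eeGgBb×EeGgBb grid (8·8=64): EeGGBB=2 EeGGBb=4 EeGGbb=2 EeGgBB=4 EeGgBb=8 EeGgbb=4 EeggBB=2 EeggBb=4 Eeggbb=2 eeGGBB=2 eeGGBb=4 eeGGbb=2 eeGgBB=4 eeGgBb=8 eeGgbb=4 eeggBB=2 eeggBb=4 eeggbb=2
EeggBB hits 2/64; gcd=2; 2÷2/64÷2 = 1/32

P(EeggBB) = 1/32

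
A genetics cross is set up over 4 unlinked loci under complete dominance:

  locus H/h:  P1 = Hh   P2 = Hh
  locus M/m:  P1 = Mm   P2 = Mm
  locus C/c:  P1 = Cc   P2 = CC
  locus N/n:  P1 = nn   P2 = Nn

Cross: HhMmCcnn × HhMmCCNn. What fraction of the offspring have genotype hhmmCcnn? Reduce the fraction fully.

P(hhmmCcnn) = 1/64

HhMmCcnn gametes: HMCn×2, HMcn×2, HmCn×2, Hmcn×2, hMCn×2, hMcn×2, hmCn×2, hmcn×2
HhMmCCNn gametes: HMCN×2, HMCn×2, HmCN×2, HmCn×2, hMCN×2, hMCn×2, hmCN×2, hmCn×2
HhMmCcnn×HhMmCCNn grid (16·16=256): HHMMCCNn=4 HHMMCCnn=4 HHMMCcNn=4 HHMMCcnn=4 HHMmCCNn=8 HHMmCCnn=8 HHMmCcNn=8 HHMmCcnn=8 HHmmCCNn=4 HHmmCCnn=4 HHmmCcNn=4 HHmmCcnn=4 HhMMCCNn=8 HhMMCCnn=8 HhMMCcNn=8 HhMMCcnn=8 HhMmCCNn=16 HhMmCCnn=16 HhMmCcNn=16 HhMmCcnn=16 HhmmCCNn=8 HhmmCCnn=8 HhmmCcNn=8 HhmmCcnn=8 hhMMCCNn=4 hhMMCCnn=4 hhMMCcNn=4 hhMMCcnn=4 hhMmCCNn=8 hhMmCCnn=8 hhMmCcNn=8 hhMmCcnn=8 hhmmCCNn=4 hhmmCCnn=4 hhmmCcNn=4 hhmmCcnn=4
hhmmCcnn hits 4/256; gcd=4; 4÷4/256÷4 = 1/64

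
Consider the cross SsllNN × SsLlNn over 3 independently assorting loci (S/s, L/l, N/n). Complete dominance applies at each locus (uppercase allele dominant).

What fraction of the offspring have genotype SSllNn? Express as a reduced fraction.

SsllNN gametes: SlN×4, slN×4
SsLlNn gametes: SLN×1, SLn×1, SlN×1, Sln×1, sLN×1, sLn×1, slN×1, sln×1
SsllNN×SsLlNn grid (8·8=64): SSLlNN=4 SSLlNn=4 SSllNN=4 SSllNn=4 SsLlNN=8 SsLlNn=8 SsllNN=8 SsllNn=8 ssLlNN=4 ssLlNn=4 ssllNN=4 ssllNn=4
SSllNn hits 4/64; gcd=4; 4÷4/64÷4 = 1/16

P(SSllNn) = 1/16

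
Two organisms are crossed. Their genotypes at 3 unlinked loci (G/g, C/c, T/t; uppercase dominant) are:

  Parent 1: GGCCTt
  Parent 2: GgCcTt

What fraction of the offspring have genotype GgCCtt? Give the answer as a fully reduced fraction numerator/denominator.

GGCCTt gametes: GCT×4, GCt×4
GgCcTt gametes: GCT×1, GCt×1, GcT×1, Gct×1, gCT×1, gCt×1, gcT×1, gct×1
GGCCTt×GgCcTt grid (8·8=64): GGCCTT=4 GGCCTt=8 GGCCtt=4 GGCcTT=4 GGCcTt=8 GGCctt=4 GgCCTT=4 GgCCTt=8 GgCCtt=4 GgCcTT=4 GgCcTt=8 GgCctt=4
GgCCtt hits 4/64; gcd=4; 4÷4/64÷4 = 1/16

P(GgCCtt) = 1/16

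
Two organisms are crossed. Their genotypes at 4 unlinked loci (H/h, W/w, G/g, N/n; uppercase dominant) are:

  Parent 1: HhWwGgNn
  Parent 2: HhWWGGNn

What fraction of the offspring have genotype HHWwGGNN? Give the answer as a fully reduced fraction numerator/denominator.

HhWwGgNn gametes: HWGN×1, HWGn×1, HWgN×1, HWgn×1, HwGN×1, HwGn×1, HwgN×1, Hwgn×1, hWGN×1, hWGn×1, hWgN×1, hWgn×1, hwGN×1, hwGn×1, hwgN×1, hwgn×1
HhWWGGNn gametes: HWGN×4, HWGn×4, hWGN×4, hWGn×4
HhWwGgNn×HhWWGGNn grid (16·16=256): HHWWGGNN=4 HHWWGGNn=8 HHWWGGnn=4 HHWWGgNN=4 HHWWGgNn=8 HHWWGgnn=4 HHWwGGNN=4 HHWwGGNn=8 HHWwGGnn=4 HHWwGgNN=4 HHWwGgNn=8 HHWwGgnn=4 HhWWGGNN=8 HhWWGGNn=16 HhWWGGnn=8 HhWWGgNN=8 HhWWGgNn=16 HhWWGgnn=8 HhWwGGNN=8 HhWwGGNn=16 HhWwGGnn=8 HhWwGgNN=8 HhWwGgNn=16 HhWwGgnn=8 hhWWGGNN=4 hhWWGGNn=8 hhWWGGnn=4 hhWWGgNN=4 hhWWGgNn=8 hhWWGgnn=4 hhWwGGNN=4 hhWwGGNn=8 hhWwGGnn=4 hhWwGgNN=4 hhWwGgNn=8 hhWwGgnn=4
HHWwGGNN hits 4/256; gcd=4; 4÷4/256÷4 = 1/64

P(HHWwGGNN) = 1/64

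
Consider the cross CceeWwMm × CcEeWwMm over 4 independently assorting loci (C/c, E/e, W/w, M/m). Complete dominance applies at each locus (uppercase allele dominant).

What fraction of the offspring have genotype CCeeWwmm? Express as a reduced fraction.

P(CCeeWwmm) = 1/64

CceeWwMm gametes: CeWM×2, CeWm×2, CewM×2, Cewm×2, ceWM×2, ceWm×2, cewM×2, cewm×2
CcEeWwMm gametes: CEWM×1, CEWm×1, CEwM×1, CEwm×1, CeWM×1, CeWm×1, CewM×1, Cewm×1, cEWM×1, cEWm×1, cEwM×1, cEwm×1, ceWM×1, ceWm×1, cewM×1, cewm×1
CceeWwMm×CcEeWwMm grid (16·16=256): CCEeWWMM=2 CCEeWWMm=4 CCEeWWmm=2 CCEeWwMM=4 CCEeWwMm=8 CCEeWwmm=4 CCEewwMM=2 CCEewwMm=4 CCEewwmm=2 CCeeWWMM=2 CCeeWWMm=4 CCeeWWmm=2 CCeeWwMM=4 CCeeWwMm=8 CCeeWwmm=4 CCeewwMM=2 CCeewwMm=4 CCeewwmm=2 CcEeWWMM=4 CcEeWWMm=8 CcEeWWmm=4 CcEeWwMM=8 CcEeWwMm=16 CcEeWwmm=8 CcEewwMM=4 CcEewwMm=8 CcEewwmm=4 CceeWWMM=4 CceeWWMm=8 CceeWWmm=4 CceeWwMM=8 CceeWwMm=16 CceeWwmm=8 CceewwMM=4 CceewwMm=8 Cceewwmm=4 ccEeWWMM=2 ccEeWWMm=4 ccEeWWmm=2 ccEeWwMM=4 ccEeWwMm=8 ccEeWwmm=4 ccEewwMM=2 ccEewwMm=4 ccEewwmm=2 cceeWWMM=2 cceeWWMm=4 cceeWWmm=2 cceeWwMM=4 cceeWwMm=8 cceeWwmm=4 cceewwMM=2 cceewwMm=4 cceewwmm=2
CCeeWwmm hits 4/256; gcd=4; 4÷4/256÷4 = 1/64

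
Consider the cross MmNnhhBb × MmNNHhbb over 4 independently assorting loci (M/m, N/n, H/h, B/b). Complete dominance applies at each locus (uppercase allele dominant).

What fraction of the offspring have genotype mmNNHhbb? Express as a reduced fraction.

MmNnhhBb gametes: MNhB×2, MNhb×2, MnhB×2, Mnhb×2, mNhB×2, mNhb×2, mnhB×2, mnhb×2
MmNNHhbb gametes: MNHb×4, MNhb×4, mNHb×4, mNhb×4
MmNnhhBb×MmNNHhbb grid (16·16=256): MMNNHhBb=8 MMNNHhbb=8 MMNNhhBb=8 MMNNhhbb=8 MMNnHhBb=8 MMNnHhbb=8 MMNnhhBb=8 MMNnhhbb=8 MmNNHhBb=16 MmNNHhbb=16 MmNNhhBb=16 MmNNhhbb=16 MmNnHhBb=16 MmNnHhbb=16 MmNnhhBb=16 MmNnhhbb=16 mmNNHhBb=8 mmNNHhbb=8 mmNNhhBb=8 mmNNhhbb=8 mmNnHhBb=8 mmNnHhbb=8 mmNnhhBb=8 mmNnhhbb=8
mmNNHhbb hits 8/256; gcd=8; 8÷8/256÷8 = 1/32

P(mmNNHhbb) = 1/32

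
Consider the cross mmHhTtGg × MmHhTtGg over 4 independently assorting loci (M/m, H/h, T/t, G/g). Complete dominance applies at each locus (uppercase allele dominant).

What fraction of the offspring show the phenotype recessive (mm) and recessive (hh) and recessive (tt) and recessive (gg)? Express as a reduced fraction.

P(mm hh tt gg) = 1/128

mmHhTtGg gametes: mHTG×2, mHTg×2, mHtG×2, mHtg×2, mhTG×2, mhTg×2, mhtG×2, mhtg×2
MmHhTtGg gametes: MHTG×1, MHTg×1, MHtG×1, MHtg×1, MhTG×1, MhTg×1, MhtG×1, Mhtg×1, mHTG×1, mHTg×1, mHtG×1, mHtg×1, mhTG×1, mhTg×1, mhtG×1, mhtg×1
mmHhTtGg×MmHhTtGg grid (16·16=256): MmHHTTGG=2 MmHHTTGg=4 MmHHTTgg=2 MmHHTtGG=4 MmHHTtGg=8 MmHHTtgg=4 MmHHttGG=2 MmHHttGg=4 MmHHttgg=2 MmHhTTGG=4 MmHhTTGg=8 MmHhTTgg=4 MmHhTtGG=8 MmHhTtGg=16 MmHhTtgg=8 MmHhttGG=4 MmHhttGg=8 MmHhttgg=4 MmhhTTGG=2 MmhhTTGg=4 MmhhTTgg=2 MmhhTtGG=4 MmhhTtGg=8 MmhhTtgg=4 MmhhttGG=2 MmhhttGg=4 Mmhhttgg=2 mmHHTTGG=2 mmHHTTGg=4 mmHHTTgg=2 mmHHTtGG=4 mmHHTtGg=8 mmHHTtgg=4 mmHHttGG=2 mmHHttGg=4 mmHHttgg=2 mmHhTTGG=4 mmHhTTGg=8 mmHhTTgg=4 mmHhTtGG=8 mmHhTtGg=16 mmHhTtgg=8 mmHhttGG=4 mmHhttGg=8 mmHhttgg=4 mmhhTTGG=2 mmhhTTGg=4 mmhhTTgg=2 mmhhTtGG=4 mmhhTtGg=8 mmhhTtgg=4 mmhhttGG=2 mmhhttGg=4 mmhhttgg=2
mm hh tt gg hits 2/256; gcd=2; 2÷2/256÷2 = 1/128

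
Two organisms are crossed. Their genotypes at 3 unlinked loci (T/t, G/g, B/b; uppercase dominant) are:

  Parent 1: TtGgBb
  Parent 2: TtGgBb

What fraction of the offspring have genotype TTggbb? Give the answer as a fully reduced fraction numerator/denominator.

TtGgBb gametes: TGB×1, TGb×1, TgB×1, Tgb×1, tGB×1, tGb×1, tgB×1, tgb×1
TtGgBb gametes: TGB×1, TGb×1, TgB×1, Tgb×1, tGB×1, tGb×1, tgB×1, tgb×1
TtGgBb×TtGgBb grid (8·8=64): TTGGBB=1 TTGGBb=2 TTGGbb=1 TTGgBB=2 TTGgBb=4 TTGgbb=2 TTggBB=1 TTggBb=2 TTggbb=1 TtGGBB=2 TtGGBb=4 TtGGbb=2 TtGgBB=4 TtGgBb=8 TtGgbb=4 TtggBB=2 TtggBb=4 Ttggbb=2 ttGGBB=1 ttGGBb=2 ttGGbb=1 ttGgBB=2 ttGgBb=4 ttGgbb=2 ttggBB=1 ttggBb=2 ttggbb=1
TTggbb hits 1/64; gcd=1; 1÷1/64÷1 = 1/64

P(TTggbb) = 1/64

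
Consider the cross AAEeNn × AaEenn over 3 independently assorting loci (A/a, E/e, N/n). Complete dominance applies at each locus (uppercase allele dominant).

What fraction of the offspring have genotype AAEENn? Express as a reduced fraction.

P(AAEENn) = 1/16

AAEeNn gametes: AEN×2, AEn×2, AeN×2, Aen×2
AaEenn gametes: AEn×2, Aen×2, aEn×2, aen×2
AAEeNn×AaEenn grid (8·8=64): AAEENn=4 AAEEnn=4 AAEeNn=8 AAEenn=8 AAeeNn=4 AAeenn=4 AaEENn=4 AaEEnn=4 AaEeNn=8 AaEenn=8 AaeeNn=4 Aaeenn=4
AAEENn hits 4/64; gcd=4; 4÷4/64÷4 = 1/16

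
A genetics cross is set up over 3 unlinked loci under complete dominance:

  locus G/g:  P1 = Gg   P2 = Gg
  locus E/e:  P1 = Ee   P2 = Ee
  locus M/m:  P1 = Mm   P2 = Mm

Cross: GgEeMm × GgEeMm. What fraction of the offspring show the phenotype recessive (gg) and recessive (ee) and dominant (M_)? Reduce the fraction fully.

P(gg ee M_) = 3/64

GgEeMm gametes: GEM×1, GEm×1, GeM×1, Gem×1, gEM×1, gEm×1, geM×1, gem×1
GgEeMm gametes: GEM×1, GEm×1, GeM×1, Gem×1, gEM×1, gEm×1, geM×1, gem×1
GgEeMm×GgEeMm grid (8·8=64): GGEEMM=1 GGEEMm=2 GGEEmm=1 GGEeMM=2 GGEeMm=4 GGEemm=2 GGeeMM=1 GGeeMm=2 GGeemm=1 GgEEMM=2 GgEEMm=4 GgEEmm=2 GgEeMM=4 GgEeMm=8 GgEemm=4 GgeeMM=2 GgeeMm=4 Ggeemm=2 ggEEMM=1 ggEEMm=2 ggEEmm=1 ggEeMM=2 ggEeMm=4 ggEemm=2 ggeeMM=1 ggeeMm=2 ggeemm=1
gg ee M_ hits 3/64; gcd=1; 3÷1/64÷1 = 3/64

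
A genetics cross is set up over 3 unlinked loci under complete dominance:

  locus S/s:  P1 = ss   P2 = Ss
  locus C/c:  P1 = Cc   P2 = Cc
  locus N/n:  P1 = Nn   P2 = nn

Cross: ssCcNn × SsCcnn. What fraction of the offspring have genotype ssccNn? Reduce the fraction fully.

P(ssccNn) = 1/16

ssCcNn gametes: sCN×2, sCn×2, scN×2, scn×2
SsCcnn gametes: SCn×2, Scn×2, sCn×2, scn×2
ssCcNn×SsCcnn grid (8·8=64): SsCCNn=4 SsCCnn=4 SsCcNn=8 SsCcnn=8 SsccNn=4 Ssccnn=4 ssCCNn=4 ssCCnn=4 ssCcNn=8 ssCcnn=8 ssccNn=4 ssccnn=4
ssccNn hits 4/64; gcd=4; 4÷4/64÷4 = 1/16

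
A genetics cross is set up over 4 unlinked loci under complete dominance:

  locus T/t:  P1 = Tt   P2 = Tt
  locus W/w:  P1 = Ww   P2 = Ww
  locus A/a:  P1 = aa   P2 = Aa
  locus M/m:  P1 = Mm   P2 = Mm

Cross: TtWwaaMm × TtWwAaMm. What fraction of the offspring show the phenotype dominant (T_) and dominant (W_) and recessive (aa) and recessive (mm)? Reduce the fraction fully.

TtWwaaMm gametes: TWaM×2, TWam×2, TwaM×2, Twam×2, tWaM×2, tWam×2, twaM×2, twam×2
TtWwAaMm gametes: TWAM×1, TWAm×1, TWaM×1, TWam×1, TwAM×1, TwAm×1, TwaM×1, Twam×1, tWAM×1, tWAm×1, tWaM×1, tWam×1, twAM×1, twAm×1, twaM×1, twam×1
TtWwaaMm×TtWwAaMm grid (16·16=256): TTWWAaMM=2 TTWWAaMm=4 TTWWAamm=2 TTWWaaMM=2 TTWWaaMm=4 TTWWaamm=2 TTWwAaMM=4 TTWwAaMm=8 TTWwAamm=4 TTWwaaMM=4 TTWwaaMm=8 TTWwaamm=4 TTwwAaMM=2 TTwwAaMm=4 TTwwAamm=2 TTwwaaMM=2 TTwwaaMm=4 TTwwaamm=2 TtWWAaMM=4 TtWWAaMm=8 TtWWAamm=4 TtWWaaMM=4 TtWWaaMm=8 TtWWaamm=4 TtWwAaMM=8 TtWwAaMm=16 TtWwAamm=8 TtWwaaMM=8 TtWwaaMm=16 TtWwaamm=8 TtwwAaMM=4 TtwwAaMm=8 TtwwAamm=4 TtwwaaMM=4 TtwwaaMm=8 Ttwwaamm=4 ttWWAaMM=2 ttWWAaMm=4 ttWWAamm=2 ttWWaaMM=2 ttWWaaMm=4 ttWWaamm=2 ttWwAaMM=4 ttWwAaMm=8 ttWwAamm=4 ttWwaaMM=4 ttWwaaMm=8 ttWwaamm=4 ttwwAaMM=2 ttwwAaMm=4 ttwwAamm=2 ttwwaaMM=2 ttwwaaMm=4 ttwwaamm=2
T_ W_ aa mm hits 18/256; gcd=2; 18÷2/256÷2 = 9/128

P(T_ W_ aa mm) = 9/128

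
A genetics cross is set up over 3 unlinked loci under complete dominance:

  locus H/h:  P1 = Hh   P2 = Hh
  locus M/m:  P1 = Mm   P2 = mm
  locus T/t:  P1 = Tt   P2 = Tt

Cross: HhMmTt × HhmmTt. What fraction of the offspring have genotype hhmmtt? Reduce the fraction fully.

P(hhmmtt) = 1/32

HhMmTt gametes: HMT×1, HMt×1, HmT×1, Hmt×1, hMT×1, hMt×1, hmT×1, hmt×1
HhmmTt gametes: HmT×2, Hmt×2, hmT×2, hmt×2
HhMmTt×HhmmTt grid (8·8=64): HHMmTT=2 HHMmTt=4 HHMmtt=2 HHmmTT=2 HHmmTt=4 HHmmtt=2 HhMmTT=4 HhMmTt=8 HhMmtt=4 HhmmTT=4 HhmmTt=8 Hhmmtt=4 hhMmTT=2 hhMmTt=4 hhMmtt=2 hhmmTT=2 hhmmTt=4 hhmmtt=2
hhmmtt hits 2/64; gcd=2; 2÷2/64÷2 = 1/32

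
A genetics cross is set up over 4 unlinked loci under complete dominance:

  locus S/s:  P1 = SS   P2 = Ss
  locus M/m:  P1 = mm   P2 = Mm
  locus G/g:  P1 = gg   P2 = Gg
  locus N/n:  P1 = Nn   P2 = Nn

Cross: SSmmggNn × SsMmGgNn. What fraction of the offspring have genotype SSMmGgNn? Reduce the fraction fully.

SSmmggNn gametes: SmgN×8, Smgn×8
SsMmGgNn gametes: SMGN×1, SMGn×1, SMgN×1, SMgn×1, SmGN×1, SmGn×1, SmgN×1, Smgn×1, sMGN×1, sMGn×1, sMgN×1, sMgn×1, smGN×1, smGn×1, smgN×1, smgn×1
SSmmggNn×SsMmGgNn grid (16·16=256): SSMmGgNN=8 SSMmGgNn=16 SSMmGgnn=8 SSMmggNN=8 SSMmggNn=16 SSMmggnn=8 SSmmGgNN=8 SSmmGgNn=16 SSmmGgnn=8 SSmmggNN=8 SSmmggNn=16 SSmmggnn=8 SsMmGgNN=8 SsMmGgNn=16 SsMmGgnn=8 SsMmggNN=8 SsMmggNn=16 SsMmggnn=8 SsmmGgNN=8 SsmmGgNn=16 SsmmGgnn=8 SsmmggNN=8 SsmmggNn=16 Ssmmggnn=8
SSMmGgNn hits 16/256; gcd=16; 16÷16/256÷16 = 1/16

P(SSMmGgNn) = 1/16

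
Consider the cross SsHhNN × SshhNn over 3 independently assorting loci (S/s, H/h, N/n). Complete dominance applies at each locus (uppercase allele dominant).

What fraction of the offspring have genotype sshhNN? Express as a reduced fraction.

P(sshhNN) = 1/16

SsHhNN gametes: SHN×2, ShN×2, sHN×2, shN×2
SshhNn gametes: ShN×2, Shn×2, shN×2, shn×2
SsHhNN×SshhNn grid (8·8=64): SSHhNN=4 SSHhNn=4 SShhNN=4 SShhNn=4 SsHhNN=8 SsHhNn=8 SshhNN=8 SshhNn=8 ssHhNN=4 ssHhNn=4 sshhNN=4 sshhNn=4
sshhNN hits 4/64; gcd=4; 4÷4/64÷4 = 1/16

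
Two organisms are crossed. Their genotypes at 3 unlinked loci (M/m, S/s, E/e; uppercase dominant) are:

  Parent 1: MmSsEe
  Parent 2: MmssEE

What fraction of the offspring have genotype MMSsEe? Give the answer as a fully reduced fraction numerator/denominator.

MmSsEe gametes: MSE×1, MSe×1, MsE×1, Mse×1, mSE×1, mSe×1, msE×1, mse×1
MmssEE gametes: MsE×4, msE×4
MmSsEe×MmssEE grid (8·8=64): MMSsEE=4 MMSsEe=4 MMssEE=4 MMssEe=4 MmSsEE=8 MmSsEe=8 MmssEE=8 MmssEe=8 mmSsEE=4 mmSsEe=4 mmssEE=4 mmssEe=4
MMSsEe hits 4/64; gcd=4; 4÷4/64÷4 = 1/16

P(MMSsEe) = 1/16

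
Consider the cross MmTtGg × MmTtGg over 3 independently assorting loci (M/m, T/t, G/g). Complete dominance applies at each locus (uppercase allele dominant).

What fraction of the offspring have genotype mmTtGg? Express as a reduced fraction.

P(mmTtGg) = 1/16

MmTtGg gametes: MTG×1, MTg×1, MtG×1, Mtg×1, mTG×1, mTg×1, mtG×1, mtg×1
MmTtGg gametes: MTG×1, MTg×1, MtG×1, Mtg×1, mTG×1, mTg×1, mtG×1, mtg×1
MmTtGg×MmTtGg grid (8·8=64): MMTTGG=1 MMTTGg=2 MMTTgg=1 MMTtGG=2 MMTtGg=4 MMTtgg=2 MMttGG=1 MMttGg=2 MMttgg=1 MmTTGG=2 MmTTGg=4 MmTTgg=2 MmTtGG=4 MmTtGg=8 MmTtgg=4 MmttGG=2 MmttGg=4 Mmttgg=2 mmTTGG=1 mmTTGg=2 mmTTgg=1 mmTtGG=2 mmTtGg=4 mmTtgg=2 mmttGG=1 mmttGg=2 mmttgg=1
mmTtGg hits 4/64; gcd=4; 4÷4/64÷4 = 1/16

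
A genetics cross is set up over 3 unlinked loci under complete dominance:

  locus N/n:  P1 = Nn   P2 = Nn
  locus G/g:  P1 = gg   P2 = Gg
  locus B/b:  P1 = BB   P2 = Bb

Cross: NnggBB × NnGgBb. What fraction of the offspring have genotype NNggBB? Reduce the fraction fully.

P(NNggBB) = 1/16

NnggBB gametes: NgB×4, ngB×4
NnGgBb gametes: NGB×1, NGb×1, NgB×1, Ngb×1, nGB×1, nGb×1, ngB×1, ngb×1
NnggBB×NnGgBb grid (8·8=64): NNGgBB=4 NNGgBb=4 NNggBB=4 NNggBb=4 NnGgBB=8 NnGgBb=8 NnggBB=8 NnggBb=8 nnGgBB=4 nnGgBb=4 nnggBB=4 nnggBb=4
NNggBB hits 4/64; gcd=4; 4÷4/64÷4 = 1/16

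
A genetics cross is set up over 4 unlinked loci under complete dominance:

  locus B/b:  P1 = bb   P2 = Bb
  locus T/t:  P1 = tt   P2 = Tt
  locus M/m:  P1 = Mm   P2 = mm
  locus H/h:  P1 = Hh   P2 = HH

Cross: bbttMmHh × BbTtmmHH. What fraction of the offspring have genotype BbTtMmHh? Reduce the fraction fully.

P(BbTtMmHh) = 1/16

bbttMmHh gametes: btMH×4, btMh×4, btmH×4, btmh×4
BbTtmmHH gametes: BTmH×4, BtmH×4, bTmH×4, btmH×4
bbttMmHh×BbTtmmHH grid (16·16=256): BbTtMmHH=16 BbTtMmHh=16 BbTtmmHH=16 BbTtmmHh=16 BbttMmHH=16 BbttMmHh=16 BbttmmHH=16 BbttmmHh=16 bbTtMmHH=16 bbTtMmHh=16 bbTtmmHH=16 bbTtmmHh=16 bbttMmHH=16 bbttMmHh=16 bbttmmHH=16 bbttmmHh=16
BbTtMmHh hits 16/256; gcd=16; 16÷16/256÷16 = 1/16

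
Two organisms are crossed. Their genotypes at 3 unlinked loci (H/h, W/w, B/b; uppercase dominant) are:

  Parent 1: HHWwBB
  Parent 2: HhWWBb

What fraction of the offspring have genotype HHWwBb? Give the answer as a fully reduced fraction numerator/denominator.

P(HHWwBb) = 1/8

HHWwBB gametes: HWB×4, HwB×4
HhWWBb gametes: HWB×2, HWb×2, hWB×2, hWb×2
HHWwBB×HhWWBb grid (8·8=64): HHWWBB=8 HHWWBb=8 HHWwBB=8 HHWwBb=8 HhWWBB=8 HhWWBb=8 HhWwBB=8 HhWwBb=8
HHWwBb hits 8/64; gcd=8; 8÷8/64÷8 = 1/8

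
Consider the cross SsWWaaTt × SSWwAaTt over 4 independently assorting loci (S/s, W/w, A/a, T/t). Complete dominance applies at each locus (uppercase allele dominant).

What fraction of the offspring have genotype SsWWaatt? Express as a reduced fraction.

P(SsWWaatt) = 1/32

SsWWaaTt gametes: SWaT×4, SWat×4, sWaT×4, sWat×4
SSWwAaTt gametes: SWAT×2, SWAt×2, SWaT×2, SWat×2, SwAT×2, SwAt×2, SwaT×2, Swat×2
SsWWaaTt×SSWwAaTt grid (16·16=256): SSWWAaTT=8 SSWWAaTt=16 SSWWAatt=8 SSWWaaTT=8 SSWWaaTt=16 SSWWaatt=8 SSWwAaTT=8 SSWwAaTt=16 SSWwAatt=8 SSWwaaTT=8 SSWwaaTt=16 SSWwaatt=8 SsWWAaTT=8 SsWWAaTt=16 SsWWAatt=8 SsWWaaTT=8 SsWWaaTt=16 SsWWaatt=8 SsWwAaTT=8 SsWwAaTt=16 SsWwAatt=8 SsWwaaTT=8 SsWwaaTt=16 SsWwaatt=8
SsWWaatt hits 8/256; gcd=8; 8÷8/256÷8 = 1/32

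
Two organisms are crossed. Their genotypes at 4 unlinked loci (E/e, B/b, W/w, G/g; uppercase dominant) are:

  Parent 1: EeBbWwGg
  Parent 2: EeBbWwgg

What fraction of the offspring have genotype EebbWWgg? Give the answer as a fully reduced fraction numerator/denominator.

EeBbWwGg gametes: EBWG×1, EBWg×1, EBwG×1, EBwg×1, EbWG×1, EbWg×1, EbwG×1, Ebwg×1, eBWG×1, eBWg×1, eBwG×1, eBwg×1, ebWG×1, ebWg×1, ebwG×1, ebwg×1
EeBbWwgg gametes: EBWg×2, EBwg×2, EbWg×2, Ebwg×2, eBWg×2, eBwg×2, ebWg×2, ebwg×2
EeBbWwGg×EeBbWwgg grid (16·16=256): EEBBWWGg=2 EEBBWWgg=2 EEBBWwGg=4 EEBBWwgg=4 EEBBwwGg=2 EEBBwwgg=2 EEBbWWGg=4 EEBbWWgg=4 EEBbWwGg=8 EEBbWwgg=8 EEBbwwGg=4 EEBbwwgg=4 EEbbWWGg=2 EEbbWWgg=2 EEbbWwGg=4 EEbbWwgg=4 EEbbwwGg=2 EEbbwwgg=2 EeBBWWGg=4 EeBBWWgg=4 EeBBWwGg=8 EeBBWwgg=8 EeBBwwGg=4 EeBBwwgg=4 EeBbWWGg=8 EeBbWWgg=8 EeBbWwGg=16 EeBbWwgg=16 EeBbwwGg=8 EeBbwwgg=8 EebbWWGg=4 EebbWWgg=4 EebbWwGg=8 EebbWwgg=8 EebbwwGg=4 Eebbwwgg=4 eeBBWWGg=2 eeBBWWgg=2 eeBBWwGg=4 eeBBWwgg=4 eeBBwwGg=2 eeBBwwgg=2 eeBbWWGg=4 eeBbWWgg=4 eeBbWwGg=8 eeBbWwgg=8 eeBbwwGg=4 eeBbwwgg=4 eebbWWGg=2 eebbWWgg=2 eebbWwGg=4 eebbWwgg=4 eebbwwGg=2 eebbwwgg=2
EebbWWgg hits 4/256; gcd=4; 4÷4/256÷4 = 1/64

P(EebbWWgg) = 1/64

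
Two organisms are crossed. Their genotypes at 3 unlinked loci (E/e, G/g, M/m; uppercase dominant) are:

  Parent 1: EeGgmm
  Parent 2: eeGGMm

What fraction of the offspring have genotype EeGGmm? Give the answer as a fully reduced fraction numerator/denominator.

P(EeGGmm) = 1/8

EeGgmm gametes: EGm×2, Egm×2, eGm×2, egm×2
eeGGMm gametes: eGM×4, eGm×4
EeGgmm×eeGGMm grid (8·8=64): EeGGMm=8 EeGGmm=8 EeGgMm=8 EeGgmm=8 eeGGMm=8 eeGGmm=8 eeGgMm=8 eeGgmm=8
EeGGmm hits 8/64; gcd=8; 8÷8/64÷8 = 1/8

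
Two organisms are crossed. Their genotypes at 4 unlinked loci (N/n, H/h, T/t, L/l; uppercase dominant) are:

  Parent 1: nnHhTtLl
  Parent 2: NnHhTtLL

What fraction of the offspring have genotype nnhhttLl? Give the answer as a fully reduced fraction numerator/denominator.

P(nnhhttLl) = 1/64

nnHhTtLl gametes: nHTL×2, nHTl×2, nHtL×2, nHtl×2, nhTL×2, nhTl×2, nhtL×2, nhtl×2
NnHhTtLL gametes: NHTL×2, NHtL×2, NhTL×2, NhtL×2, nHTL×2, nHtL×2, nhTL×2, nhtL×2
nnHhTtLl×NnHhTtLL grid (16·16=256): NnHHTTLL=4 NnHHTTLl=4 NnHHTtLL=8 NnHHTtLl=8 NnHHttLL=4 NnHHttLl=4 NnHhTTLL=8 NnHhTTLl=8 NnHhTtLL=16 NnHhTtLl=16 NnHhttLL=8 NnHhttLl=8 NnhhTTLL=4 NnhhTTLl=4 NnhhTtLL=8 NnhhTtLl=8 NnhhttLL=4 NnhhttLl=4 nnHHTTLL=4 nnHHTTLl=4 nnHHTtLL=8 nnHHTtLl=8 nnHHttLL=4 nnHHttLl=4 nnHhTTLL=8 nnHhTTLl=8 nnHhTtLL=16 nnHhTtLl=16 nnHhttLL=8 nnHhttLl=8 nnhhTTLL=4 nnhhTTLl=4 nnhhTtLL=8 nnhhTtLl=8 nnhhttLL=4 nnhhttLl=4
nnhhttLl hits 4/256; gcd=4; 4÷4/256÷4 = 1/64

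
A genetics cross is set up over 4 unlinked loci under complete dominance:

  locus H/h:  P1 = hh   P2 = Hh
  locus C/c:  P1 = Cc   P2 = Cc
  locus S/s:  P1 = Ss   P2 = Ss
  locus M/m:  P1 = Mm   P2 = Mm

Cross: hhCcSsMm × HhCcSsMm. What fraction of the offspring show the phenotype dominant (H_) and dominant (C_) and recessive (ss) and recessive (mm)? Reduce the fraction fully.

P(H_ C_ ss mm) = 3/128

hhCcSsMm gametes: hCSM×2, hCSm×2, hCsM×2, hCsm×2, hcSM×2, hcSm×2, hcsM×2, hcsm×2
HhCcSsMm gametes: HCSM×1, HCSm×1, HCsM×1, HCsm×1, HcSM×1, HcSm×1, HcsM×1, Hcsm×1, hCSM×1, hCSm×1, hCsM×1, hCsm×1, hcSM×1, hcSm×1, hcsM×1, hcsm×1
hhCcSsMm×HhCcSsMm grid (16·16=256): HhCCSSMM=2 HhCCSSMm=4 HhCCSSmm=2 HhCCSsMM=4 HhCCSsMm=8 HhCCSsmm=4 HhCCssMM=2 HhCCssMm=4 HhCCssmm=2 HhCcSSMM=4 HhCcSSMm=8 HhCcSSmm=4 HhCcSsMM=8 HhCcSsMm=16 HhCcSsmm=8 HhCcssMM=4 HhCcssMm=8 HhCcssmm=4 HhccSSMM=2 HhccSSMm=4 HhccSSmm=2 HhccSsMM=4 HhccSsMm=8 HhccSsmm=4 HhccssMM=2 HhccssMm=4 Hhccssmm=2 hhCCSSMM=2 hhCCSSMm=4 hhCCSSmm=2 hhCCSsMM=4 hhCCSsMm=8 hhCCSsmm=4 hhCCssMM=2 hhCCssMm=4 hhCCssmm=2 hhCcSSMM=4 hhCcSSMm=8 hhCcSSmm=4 hhCcSsMM=8 hhCcSsMm=16 hhCcSsmm=8 hhCcssMM=4 hhCcssMm=8 hhCcssmm=4 hhccSSMM=2 hhccSSMm=4 hhccSSmm=2 hhccSsMM=4 hhccSsMm=8 hhccSsmm=4 hhccssMM=2 hhccssMm=4 hhccssmm=2
H_ C_ ss mm hits 6/256; gcd=2; 6÷2/256÷2 = 3/128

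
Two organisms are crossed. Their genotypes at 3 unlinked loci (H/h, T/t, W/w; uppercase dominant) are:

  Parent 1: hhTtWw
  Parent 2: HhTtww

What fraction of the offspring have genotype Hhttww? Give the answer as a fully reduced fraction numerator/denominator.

hhTtWw gametes: hTW×2, hTw×2, htW×2, htw×2
HhTtww gametes: HTw×2, Htw×2, hTw×2, htw×2
hhTtWw×HhTtww grid (8·8=64): HhTTWw=4 HhTTww=4 HhTtWw=8 HhTtww=8 HhttWw=4 Hhttww=4 hhTTWw=4 hhTTww=4 hhTtWw=8 hhTtww=8 hhttWw=4 hhttww=4
Hhttww hits 4/64; gcd=4; 4÷4/64÷4 = 1/16

P(Hhttww) = 1/16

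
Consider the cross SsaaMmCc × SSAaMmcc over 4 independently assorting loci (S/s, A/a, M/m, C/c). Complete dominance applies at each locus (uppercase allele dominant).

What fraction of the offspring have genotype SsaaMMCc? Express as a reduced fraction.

SsaaMmCc gametes: SaMC×2, SaMc×2, SamC×2, Samc×2, saMC×2, saMc×2, samC×2, samc×2
SSAaMmcc gametes: SAMc×4, SAmc×4, SaMc×4, Samc×4
SsaaMmCc×SSAaMmcc grid (16·16=256): SSAaMMCc=8 SSAaMMcc=8 SSAaMmCc=16 SSAaMmcc=16 SSAammCc=8 SSAammcc=8 SSaaMMCc=8 SSaaMMcc=8 SSaaMmCc=16 SSaaMmcc=16 SSaammCc=8 SSaammcc=8 SsAaMMCc=8 SsAaMMcc=8 SsAaMmCc=16 SsAaMmcc=16 SsAammCc=8 SsAammcc=8 SsaaMMCc=8 SsaaMMcc=8 SsaaMmCc=16 SsaaMmcc=16 SsaammCc=8 Ssaammcc=8
SsaaMMCc hits 8/256; gcd=8; 8÷8/256÷8 = 1/32

P(SsaaMMCc) = 1/32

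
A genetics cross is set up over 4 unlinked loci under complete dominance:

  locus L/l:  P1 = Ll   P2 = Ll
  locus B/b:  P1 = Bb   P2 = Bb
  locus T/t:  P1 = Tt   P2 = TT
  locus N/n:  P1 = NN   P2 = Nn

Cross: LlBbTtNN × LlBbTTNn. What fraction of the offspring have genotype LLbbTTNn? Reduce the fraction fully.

P(LLbbTTNn) = 1/64

LlBbTtNN gametes: LBTN×2, LBtN×2, LbTN×2, LbtN×2, lBTN×2, lBtN×2, lbTN×2, lbtN×2
LlBbTTNn gametes: LBTN×2, LBTn×2, LbTN×2, LbTn×2, lBTN×2, lBTn×2, lbTN×2, lbTn×2
LlBbTtNN×LlBbTTNn grid (16·16=256): LLBBTTNN=4 LLBBTTNn=4 LLBBTtNN=4 LLBBTtNn=4 LLBbTTNN=8 LLBbTTNn=8 LLBbTtNN=8 LLBbTtNn=8 LLbbTTNN=4 LLbbTTNn=4 LLbbTtNN=4 LLbbTtNn=4 LlBBTTNN=8 LlBBTTNn=8 LlBBTtNN=8 LlBBTtNn=8 LlBbTTNN=16 LlBbTTNn=16 LlBbTtNN=16 LlBbTtNn=16 LlbbTTNN=8 LlbbTTNn=8 LlbbTtNN=8 LlbbTtNn=8 llBBTTNN=4 llBBTTNn=4 llBBTtNN=4 llBBTtNn=4 llBbTTNN=8 llBbTTNn=8 llBbTtNN=8 llBbTtNn=8 llbbTTNN=4 llbbTTNn=4 llbbTtNN=4 llbbTtNn=4
LLbbTTNn hits 4/256; gcd=4; 4÷4/256÷4 = 1/64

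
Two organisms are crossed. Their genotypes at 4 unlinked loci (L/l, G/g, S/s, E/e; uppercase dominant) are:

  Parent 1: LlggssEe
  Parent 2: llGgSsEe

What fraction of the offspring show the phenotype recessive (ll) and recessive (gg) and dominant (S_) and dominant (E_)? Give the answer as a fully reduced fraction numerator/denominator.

LlggssEe gametes: LgsE×4, Lgse×4, lgsE×4, lgse×4
llGgSsEe gametes: lGSE×2, lGSe×2, lGsE×2, lGse×2, lgSE×2, lgSe×2, lgsE×2, lgse×2
LlggssEe×llGgSsEe grid (16·16=256): LlGgSsEE=8 LlGgSsEe=16 LlGgSsee=8 LlGgssEE=8 LlGgssEe=16 LlGgssee=8 LlggSsEE=8 LlggSsEe=16 LlggSsee=8 LlggssEE=8 LlggssEe=16 Llggssee=8 llGgSsEE=8 llGgSsEe=16 llGgSsee=8 llGgssEE=8 llGgssEe=16 llGgssee=8 llggSsEE=8 llggSsEe=16 llggSsee=8 llggssEE=8 llggssEe=16 llggssee=8
ll gg S_ E_ hits 24/256; gcd=8; 24÷8/256÷8 = 3/32

P(ll gg S_ E_) = 3/32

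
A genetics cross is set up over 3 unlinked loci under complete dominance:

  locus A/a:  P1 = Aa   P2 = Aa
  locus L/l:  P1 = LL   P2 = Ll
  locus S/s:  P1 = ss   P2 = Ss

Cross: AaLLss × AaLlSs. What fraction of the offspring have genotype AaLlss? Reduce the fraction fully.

P(AaLlss) = 1/8

AaLLss gametes: ALs×4, aLs×4
AaLlSs gametes: ALS×1, ALs×1, AlS×1, Als×1, aLS×1, aLs×1, alS×1, als×1
AaLLss×AaLlSs grid (8·8=64): AALLSs=4 AALLss=4 AALlSs=4 AALlss=4 AaLLSs=8 AaLLss=8 AaLlSs=8 AaLlss=8 aaLLSs=4 aaLLss=4 aaLlSs=4 aaLlss=4
AaLlss hits 8/64; gcd=8; 8÷8/64÷8 = 1/8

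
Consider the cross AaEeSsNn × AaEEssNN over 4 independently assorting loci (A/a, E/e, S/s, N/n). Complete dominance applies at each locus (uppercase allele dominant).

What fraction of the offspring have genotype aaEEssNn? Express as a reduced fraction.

P(aaEEssNn) = 1/32

AaEeSsNn gametes: AESN×1, AESn×1, AEsN×1, AEsn×1, AeSN×1, AeSn×1, AesN×1, Aesn×1, aESN×1, aESn×1, aEsN×1, aEsn×1, aeSN×1, aeSn×1, aesN×1, aesn×1
AaEEssNN gametes: AEsN×8, aEsN×8
AaEeSsNn×AaEEssNN grid (16·16=256): AAEESsNN=8 AAEESsNn=8 AAEEssNN=8 AAEEssNn=8 AAEeSsNN=8 AAEeSsNn=8 AAEessNN=8 AAEessNn=8 AaEESsNN=16 AaEESsNn=16 AaEEssNN=16 AaEEssNn=16 AaEeSsNN=16 AaEeSsNn=16 AaEessNN=16 AaEessNn=16 aaEESsNN=8 aaEESsNn=8 aaEEssNN=8 aaEEssNn=8 aaEeSsNN=8 aaEeSsNn=8 aaEessNN=8 aaEessNn=8
aaEEssNn hits 8/256; gcd=8; 8÷8/256÷8 = 1/32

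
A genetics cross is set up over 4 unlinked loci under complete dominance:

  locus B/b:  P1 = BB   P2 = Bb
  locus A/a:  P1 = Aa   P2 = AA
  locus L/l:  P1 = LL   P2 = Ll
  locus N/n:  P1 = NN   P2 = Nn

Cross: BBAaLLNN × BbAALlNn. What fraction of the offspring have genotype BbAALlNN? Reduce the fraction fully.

P(BbAALlNN) = 1/16

BBAaLLNN gametes: BALN×8, BaLN×8
BbAALlNn gametes: BALN×2, BALn×2, BAlN×2, BAln×2, bALN×2, bALn×2, bAlN×2, bAln×2
BBAaLLNN×BbAALlNn grid (16·16=256): BBAALLNN=16 BBAALLNn=16 BBAALlNN=16 BBAALlNn=16 BBAaLLNN=16 BBAaLLNn=16 BBAaLlNN=16 BBAaLlNn=16 BbAALLNN=16 BbAALLNn=16 BbAALlNN=16 BbAALlNn=16 BbAaLLNN=16 BbAaLLNn=16 BbAaLlNN=16 BbAaLlNn=16
BbAALlNN hits 16/256; gcd=16; 16÷16/256÷16 = 1/16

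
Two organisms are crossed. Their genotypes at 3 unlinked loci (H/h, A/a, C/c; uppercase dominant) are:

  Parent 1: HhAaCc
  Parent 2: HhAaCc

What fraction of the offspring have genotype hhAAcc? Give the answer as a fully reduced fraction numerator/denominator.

HhAaCc gametes: HAC×1, HAc×1, HaC×1, Hac×1, hAC×1, hAc×1, haC×1, hac×1
HhAaCc gametes: HAC×1, HAc×1, HaC×1, Hac×1, hAC×1, hAc×1, haC×1, hac×1
HhAaCc×HhAaCc grid (8·8=64): HHAACC=1 HHAACc=2 HHAAcc=1 HHAaCC=2 HHAaCc=4 HHAacc=2 HHaaCC=1 HHaaCc=2 HHaacc=1 HhAACC=2 HhAACc=4 HhAAcc=2 HhAaCC=4 HhAaCc=8 HhAacc=4 HhaaCC=2 HhaaCc=4 Hhaacc=2 hhAACC=1 hhAACc=2 hhAAcc=1 hhAaCC=2 hhAaCc=4 hhAacc=2 hhaaCC=1 hhaaCc=2 hhaacc=1
hhAAcc hits 1/64; gcd=1; 1÷1/64÷1 = 1/64

P(hhAAcc) = 1/64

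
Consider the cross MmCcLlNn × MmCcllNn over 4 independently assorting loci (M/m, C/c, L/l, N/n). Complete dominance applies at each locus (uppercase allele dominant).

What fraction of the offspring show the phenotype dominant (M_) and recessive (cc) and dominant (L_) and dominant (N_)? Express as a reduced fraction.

P(M_ cc L_ N_) = 9/128

MmCcLlNn gametes: MCLN×1, MCLn×1, MClN×1, MCln×1, McLN×1, McLn×1, MclN×1, Mcln×1, mCLN×1, mCLn×1, mClN×1, mCln×1, mcLN×1, mcLn×1, mclN×1, mcln×1
MmCcllNn gametes: MClN×2, MCln×2, MclN×2, Mcln×2, mClN×2, mCln×2, mclN×2, mcln×2
MmCcLlNn×MmCcllNn grid (16·16=256): MMCCLlNN=2 MMCCLlNn=4 MMCCLlnn=2 MMCCllNN=2 MMCCllNn=4 MMCCllnn=2 MMCcLlNN=4 MMCcLlNn=8 MMCcLlnn=4 MMCcllNN=4 MMCcllNn=8 MMCcllnn=4 MMccLlNN=2 MMccLlNn=4 MMccLlnn=2 MMccllNN=2 MMccllNn=4 MMccllnn=2 MmCCLlNN=4 MmCCLlNn=8 MmCCLlnn=4 MmCCllNN=4 MmCCllNn=8 MmCCllnn=4 MmCcLlNN=8 MmCcLlNn=16 MmCcLlnn=8 MmCcllNN=8 MmCcllNn=16 MmCcllnn=8 MmccLlNN=4 MmccLlNn=8 MmccLlnn=4 MmccllNN=4 MmccllNn=8 Mmccllnn=4 mmCCLlNN=2 mmCCLlNn=4 mmCCLlnn=2 mmCCllNN=2 mmCCllNn=4 mmCCllnn=2 mmCcLlNN=4 mmCcLlNn=8 mmCcLlnn=4 mmCcllNN=4 mmCcllNn=8 mmCcllnn=4 mmccLlNN=2 mmccLlNn=4 mmccLlnn=2 mmccllNN=2 mmccllNn=4 mmccllnn=2
M_ cc L_ N_ hits 18/256; gcd=2; 18÷2/256÷2 = 9/128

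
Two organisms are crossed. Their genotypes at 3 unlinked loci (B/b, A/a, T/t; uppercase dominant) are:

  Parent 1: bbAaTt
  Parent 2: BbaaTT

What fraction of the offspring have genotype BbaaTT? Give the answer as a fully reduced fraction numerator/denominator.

bbAaTt gametes: bAT×2, bAt×2, baT×2, bat×2
BbaaTT gametes: BaT×4, baT×4
bbAaTt×BbaaTT grid (8·8=64): BbAaTT=8 BbAaTt=8 BbaaTT=8 BbaaTt=8 bbAaTT=8 bbAaTt=8 bbaaTT=8 bbaaTt=8
BbaaTT hits 8/64; gcd=8; 8÷8/64÷8 = 1/8

P(BbaaTT) = 1/8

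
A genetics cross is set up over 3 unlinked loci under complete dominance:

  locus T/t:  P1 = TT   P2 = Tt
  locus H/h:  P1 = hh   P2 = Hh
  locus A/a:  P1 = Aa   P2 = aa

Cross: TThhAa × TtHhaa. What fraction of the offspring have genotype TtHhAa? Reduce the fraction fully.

P(TtHhAa) = 1/8

TThhAa gametes: ThA×4, Tha×4
TtHhaa gametes: THa×2, Tha×2, tHa×2, tha×2
TThhAa×TtHhaa grid (8·8=64): TTHhAa=8 TTHhaa=8 TThhAa=8 TThhaa=8 TtHhAa=8 TtHhaa=8 TthhAa=8 Tthhaa=8
TtHhAa hits 8/64; gcd=8; 8÷8/64÷8 = 1/8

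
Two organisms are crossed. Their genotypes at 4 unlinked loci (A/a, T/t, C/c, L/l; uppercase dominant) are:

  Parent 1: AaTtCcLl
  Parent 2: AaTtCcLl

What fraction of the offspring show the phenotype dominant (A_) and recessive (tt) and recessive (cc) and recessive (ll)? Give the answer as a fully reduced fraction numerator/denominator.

AaTtCcLl gametes: ATCL×1, ATCl×1, ATcL×1, ATcl×1, AtCL×1, AtCl×1, AtcL×1, Atcl×1, aTCL×1, aTCl×1, aTcL×1, aTcl×1, atCL×1, atCl×1, atcL×1, atcl×1
AaTtCcLl gametes: ATCL×1, ATCl×1, ATcL×1, ATcl×1, AtCL×1, AtCl×1, AtcL×1, Atcl×1, aTCL×1, aTCl×1, aTcL×1, aTcl×1, atCL×1, atCl×1, atcL×1, atcl×1
AaTtCcLl×AaTtCcLl grid (16·16=256): AATTCCLL=1 AATTCCLl=2 AATTCCll=1 AATTCcLL=2 AATTCcLl=4 AATTCcll=2 AATTccLL=1 AATTccLl=2 AATTccll=1 AATtCCLL=2 AATtCCLl=4 AATtCCll=2 AATtCcLL=4 AATtCcLl=8 AATtCcll=4 AATtccLL=2 AATtccLl=4 AATtccll=2 AAttCCLL=1 AAttCCLl=2 AAttCCll=1 AAttCcLL=2 AAttCcLl=4 AAttCcll=2 AAttccLL=1 AAttccLl=2 AAttccll=1 AaTTCCLL=2 AaTTCCLl=4 AaTTCCll=2 AaTTCcLL=4 AaTTCcLl=8 AaTTCcll=4 AaTTccLL=2 AaTTccLl=4 AaTTccll=2 AaTtCCLL=4 AaTtCCLl=8 AaTtCCll=4 AaTtCcLL=8 AaTtCcLl=16 AaTtCcll=8 AaTtccLL=4 AaTtccLl=8 AaTtccll=4 AattCCLL=2 AattCCLl=4 AattCCll=2 AattCcLL=4 AattCcLl=8 AattCcll=4 AattccLL=2 AattccLl=4 Aattccll=2 aaTTCCLL=1 aaTTCCLl=2 aaTTCCll=1 aaTTCcLL=2 aaTTCcLl=4 aaTTCcll=2 aaTTccLL=1 aaTTccLl=2 aaTTccll=1 aaTtCCLL=2 aaTtCCLl=4 aaTtCCll=2 aaTtCcLL=4 aaTtCcLl=8 aaTtCcll=4 aaTtccLL=2 aaTtccLl=4 aaTtccll=2 aattCCLL=1 aattCCLl=2 aattCCll=1 aattCcLL=2 aattCcLl=4 aattCcll=2 aattccLL=1 aattccLl=2 aattccll=1
A_ tt cc ll hits 3/256; gcd=1; 3÷1/256÷1 = 3/256

P(A_ tt cc ll) = 3/256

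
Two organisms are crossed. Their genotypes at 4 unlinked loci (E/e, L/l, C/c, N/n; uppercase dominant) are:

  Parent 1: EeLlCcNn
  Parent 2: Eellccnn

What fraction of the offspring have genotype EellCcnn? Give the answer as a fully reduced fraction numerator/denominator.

P(EellCcnn) = 1/16

EeLlCcNn gametes: ELCN×1, ELCn×1, ELcN×1, ELcn×1, ElCN×1, ElCn×1, ElcN×1, Elcn×1, eLCN×1, eLCn×1, eLcN×1, eLcn×1, elCN×1, elCn×1, elcN×1, elcn×1
Eellccnn gametes: Elcn×8, elcn×8
EeLlCcNn×Eellccnn grid (16·16=256): EELlCcNn=8 EELlCcnn=8 EELlccNn=8 EELlccnn=8 EEllCcNn=8 EEllCcnn=8 EEllccNn=8 EEllccnn=8 EeLlCcNn=16 EeLlCcnn=16 EeLlccNn=16 EeLlccnn=16 EellCcNn=16 EellCcnn=16 EellccNn=16 Eellccnn=16 eeLlCcNn=8 eeLlCcnn=8 eeLlccNn=8 eeLlccnn=8 eellCcNn=8 eellCcnn=8 eellccNn=8 eellccnn=8
EellCcnn hits 16/256; gcd=16; 16÷16/256÷16 = 1/16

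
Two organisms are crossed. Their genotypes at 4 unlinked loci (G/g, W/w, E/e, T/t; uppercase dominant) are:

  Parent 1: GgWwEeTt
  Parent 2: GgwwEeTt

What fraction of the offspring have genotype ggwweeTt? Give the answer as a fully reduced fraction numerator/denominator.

GgWwEeTt gametes: GWET×1, GWEt×1, GWeT×1, GWet×1, GwET×1, GwEt×1, GweT×1, Gwet×1, gWET×1, gWEt×1, gWeT×1, gWet×1, gwET×1, gwEt×1, gweT×1, gwet×1
GgwwEeTt gametes: GwET×2, GwEt×2, GweT×2, Gwet×2, gwET×2, gwEt×2, gweT×2, gwet×2
GgWwEeTt×GgwwEeTt grid (16·16=256): GGWwEETT=2 GGWwEETt=4 GGWwEEtt=2 GGWwEeTT=4 GGWwEeTt=8 GGWwEett=4 GGWweeTT=2 GGWweeTt=4 GGWweett=2 GGwwEETT=2 GGwwEETt=4 GGwwEEtt=2 GGwwEeTT=4 GGwwEeTt=8 GGwwEett=4 GGwweeTT=2 GGwweeTt=4 GGwweett=2 GgWwEETT=4 GgWwEETt=8 GgWwEEtt=4 GgWwEeTT=8 GgWwEeTt=16 GgWwEett=8 GgWweeTT=4 GgWweeTt=8 GgWweett=4 GgwwEETT=4 GgwwEETt=8 GgwwEEtt=4 GgwwEeTT=8 GgwwEeTt=16 GgwwEett=8 GgwweeTT=4 GgwweeTt=8 Ggwweett=4 ggWwEETT=2 ggWwEETt=4 ggWwEEtt=2 ggWwEeTT=4 ggWwEeTt=8 ggWwEett=4 ggWweeTT=2 ggWweeTt=4 ggWweett=2 ggwwEETT=2 ggwwEETt=4 ggwwEEtt=2 ggwwEeTT=4 ggwwEeTt=8 ggwwEett=4 ggwweeTT=2 ggwweeTt=4 ggwweett=2
ggwweeTt hits 4/256; gcd=4; 4÷4/256÷4 = 1/64

P(ggwweeTt) = 1/64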